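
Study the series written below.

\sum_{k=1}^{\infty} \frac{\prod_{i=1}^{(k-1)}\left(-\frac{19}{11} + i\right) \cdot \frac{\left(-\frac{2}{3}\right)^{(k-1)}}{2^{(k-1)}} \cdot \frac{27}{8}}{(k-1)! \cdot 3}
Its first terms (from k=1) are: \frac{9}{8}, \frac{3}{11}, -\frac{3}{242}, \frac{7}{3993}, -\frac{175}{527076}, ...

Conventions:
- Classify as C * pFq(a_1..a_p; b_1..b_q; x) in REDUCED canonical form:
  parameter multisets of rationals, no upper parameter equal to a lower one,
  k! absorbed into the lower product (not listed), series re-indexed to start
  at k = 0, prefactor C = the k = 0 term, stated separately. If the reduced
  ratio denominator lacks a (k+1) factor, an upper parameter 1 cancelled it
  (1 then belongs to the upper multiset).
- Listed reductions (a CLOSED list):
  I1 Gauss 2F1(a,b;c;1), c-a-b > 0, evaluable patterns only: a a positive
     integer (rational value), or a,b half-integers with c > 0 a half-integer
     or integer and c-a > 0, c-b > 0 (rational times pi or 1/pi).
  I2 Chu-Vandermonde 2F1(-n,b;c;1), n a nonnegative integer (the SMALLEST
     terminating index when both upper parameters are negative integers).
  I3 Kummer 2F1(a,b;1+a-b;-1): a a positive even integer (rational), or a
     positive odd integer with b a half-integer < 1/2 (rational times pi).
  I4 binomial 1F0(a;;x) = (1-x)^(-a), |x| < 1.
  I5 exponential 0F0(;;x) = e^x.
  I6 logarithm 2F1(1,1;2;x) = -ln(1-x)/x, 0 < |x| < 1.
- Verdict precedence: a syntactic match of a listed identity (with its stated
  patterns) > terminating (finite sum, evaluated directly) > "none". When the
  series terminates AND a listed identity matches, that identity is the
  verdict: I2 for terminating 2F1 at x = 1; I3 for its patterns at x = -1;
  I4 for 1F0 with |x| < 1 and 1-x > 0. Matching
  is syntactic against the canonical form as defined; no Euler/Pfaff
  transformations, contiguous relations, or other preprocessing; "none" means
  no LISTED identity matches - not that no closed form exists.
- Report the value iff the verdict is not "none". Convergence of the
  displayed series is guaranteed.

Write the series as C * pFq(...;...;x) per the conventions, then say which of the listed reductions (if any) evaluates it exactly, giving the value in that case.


Reduced: x = -\frac{1}{3}, 1F0, upper = {-\frac{8}{11}}, lower = {-}, C = \frac{9}{8}. Verdict: the binomial series (I4) matches (the 1F0 binomial series: exponent 8/11, x = -\frac{1}{3}). Sum: \frac{9}{8} \cdot \left(\frac{4}{3}\right)^{\frac{8}{11}}.

Key observation: with t_0 = \frac{9}{8}, the two k-th powers (C = 9/8) combine into one argument.
Term ratio: r(k) = -\frac{1}{3} * (k-\frac{8}{11}) / [(k+1)] - rational in k. x = -\frac{1}{3}; t_0 = \frac{9}{8}; negate the roots.


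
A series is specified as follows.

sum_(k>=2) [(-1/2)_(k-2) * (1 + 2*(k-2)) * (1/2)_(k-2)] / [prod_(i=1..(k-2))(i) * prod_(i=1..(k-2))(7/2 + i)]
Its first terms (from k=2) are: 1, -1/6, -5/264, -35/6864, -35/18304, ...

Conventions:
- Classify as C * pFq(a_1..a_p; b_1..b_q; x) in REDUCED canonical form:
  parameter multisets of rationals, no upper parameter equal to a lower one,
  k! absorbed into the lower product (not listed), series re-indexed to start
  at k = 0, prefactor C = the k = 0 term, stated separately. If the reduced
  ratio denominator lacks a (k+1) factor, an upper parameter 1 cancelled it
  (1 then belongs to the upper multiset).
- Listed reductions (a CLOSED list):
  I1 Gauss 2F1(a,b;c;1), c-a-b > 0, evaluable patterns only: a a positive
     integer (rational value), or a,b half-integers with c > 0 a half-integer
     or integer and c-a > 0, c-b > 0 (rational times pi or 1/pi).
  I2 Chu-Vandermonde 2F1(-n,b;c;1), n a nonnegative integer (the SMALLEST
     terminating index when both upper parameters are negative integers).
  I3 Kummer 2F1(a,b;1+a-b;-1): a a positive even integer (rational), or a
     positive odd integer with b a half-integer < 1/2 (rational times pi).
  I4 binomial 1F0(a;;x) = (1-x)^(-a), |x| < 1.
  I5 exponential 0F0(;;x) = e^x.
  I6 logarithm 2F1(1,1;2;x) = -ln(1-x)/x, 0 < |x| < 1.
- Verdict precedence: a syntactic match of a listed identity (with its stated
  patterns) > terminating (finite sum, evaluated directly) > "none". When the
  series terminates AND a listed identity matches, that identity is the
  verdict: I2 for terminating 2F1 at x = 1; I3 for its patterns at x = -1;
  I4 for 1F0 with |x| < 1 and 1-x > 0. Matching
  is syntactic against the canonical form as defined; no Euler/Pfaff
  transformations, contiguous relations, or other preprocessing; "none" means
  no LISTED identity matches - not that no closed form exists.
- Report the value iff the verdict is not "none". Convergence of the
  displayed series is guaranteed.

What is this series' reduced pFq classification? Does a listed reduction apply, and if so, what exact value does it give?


First insight: x = 1 and the product of the first k integers (C = 1) is k!.
Consecutive-term ratio: r(k) = 1 * (k-1/2) (k+3/2) / [(k+9/2) (k+1)] - rational; roots negated = parameters, x = 1, C = 1.

x = 1 here; the reduced form reads 2F1, upper {-1/2, 3/2}, lower {9/2}, C = 1. Verdict: Gauss's theorem I1 (half-integer case) fires (x = 1; upper {-1/2, 3/2} half-integers, c = 9/2 in the evaluable pattern). Sum: (525/2048) * pi.


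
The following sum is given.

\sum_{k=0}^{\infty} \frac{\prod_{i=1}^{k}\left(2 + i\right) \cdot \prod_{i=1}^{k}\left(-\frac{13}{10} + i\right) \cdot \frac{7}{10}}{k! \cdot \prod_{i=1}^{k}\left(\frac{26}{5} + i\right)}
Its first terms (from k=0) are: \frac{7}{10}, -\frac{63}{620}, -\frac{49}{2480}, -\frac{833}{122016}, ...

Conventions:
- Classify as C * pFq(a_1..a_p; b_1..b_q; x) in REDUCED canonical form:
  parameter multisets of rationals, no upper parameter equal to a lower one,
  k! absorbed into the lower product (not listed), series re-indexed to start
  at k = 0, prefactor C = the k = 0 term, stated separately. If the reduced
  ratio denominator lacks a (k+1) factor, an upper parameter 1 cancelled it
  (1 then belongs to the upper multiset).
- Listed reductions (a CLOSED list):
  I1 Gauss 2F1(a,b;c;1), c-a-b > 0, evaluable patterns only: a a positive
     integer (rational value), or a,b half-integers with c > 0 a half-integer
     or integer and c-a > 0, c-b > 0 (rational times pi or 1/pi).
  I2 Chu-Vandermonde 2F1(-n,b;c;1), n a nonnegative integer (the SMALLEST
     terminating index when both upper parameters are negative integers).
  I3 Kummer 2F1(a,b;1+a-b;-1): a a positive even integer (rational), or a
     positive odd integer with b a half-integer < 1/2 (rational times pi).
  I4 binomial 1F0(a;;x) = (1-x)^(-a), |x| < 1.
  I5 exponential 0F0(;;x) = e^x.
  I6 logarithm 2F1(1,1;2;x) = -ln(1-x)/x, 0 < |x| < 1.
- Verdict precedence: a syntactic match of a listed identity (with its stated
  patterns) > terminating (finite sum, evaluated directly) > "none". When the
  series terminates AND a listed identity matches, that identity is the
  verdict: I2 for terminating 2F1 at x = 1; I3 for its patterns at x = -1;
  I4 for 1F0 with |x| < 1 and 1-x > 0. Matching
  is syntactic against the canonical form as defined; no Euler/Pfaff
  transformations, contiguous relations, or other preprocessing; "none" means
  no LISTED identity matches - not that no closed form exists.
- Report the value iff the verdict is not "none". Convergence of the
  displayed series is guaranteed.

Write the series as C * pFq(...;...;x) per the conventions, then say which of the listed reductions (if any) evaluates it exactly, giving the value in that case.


This is \frac{7}{10} * 2F1(-\frac{3}{10}, 3; \frac{31}{5}; 1) in reduced canonical form. Verdict: this is Gauss (I1, integer-parameter pattern) (x = 1: the Gamma ratio telescopes since c-a-b = 7/2 > 0 and a = 3 in Z>0). Hence: \frac{11648}{20625}.

First insight: x = 1 and the running product (C = 7/10) telescopes to a rising factorial.
Step ratio: r(k) = 1 * (k-\frac{3}{10}) (k+3) / [(k+\frac{31}{5}) (k+1)] ; factor over Q: parameters, x = 1, and C = \frac{7}{10}.


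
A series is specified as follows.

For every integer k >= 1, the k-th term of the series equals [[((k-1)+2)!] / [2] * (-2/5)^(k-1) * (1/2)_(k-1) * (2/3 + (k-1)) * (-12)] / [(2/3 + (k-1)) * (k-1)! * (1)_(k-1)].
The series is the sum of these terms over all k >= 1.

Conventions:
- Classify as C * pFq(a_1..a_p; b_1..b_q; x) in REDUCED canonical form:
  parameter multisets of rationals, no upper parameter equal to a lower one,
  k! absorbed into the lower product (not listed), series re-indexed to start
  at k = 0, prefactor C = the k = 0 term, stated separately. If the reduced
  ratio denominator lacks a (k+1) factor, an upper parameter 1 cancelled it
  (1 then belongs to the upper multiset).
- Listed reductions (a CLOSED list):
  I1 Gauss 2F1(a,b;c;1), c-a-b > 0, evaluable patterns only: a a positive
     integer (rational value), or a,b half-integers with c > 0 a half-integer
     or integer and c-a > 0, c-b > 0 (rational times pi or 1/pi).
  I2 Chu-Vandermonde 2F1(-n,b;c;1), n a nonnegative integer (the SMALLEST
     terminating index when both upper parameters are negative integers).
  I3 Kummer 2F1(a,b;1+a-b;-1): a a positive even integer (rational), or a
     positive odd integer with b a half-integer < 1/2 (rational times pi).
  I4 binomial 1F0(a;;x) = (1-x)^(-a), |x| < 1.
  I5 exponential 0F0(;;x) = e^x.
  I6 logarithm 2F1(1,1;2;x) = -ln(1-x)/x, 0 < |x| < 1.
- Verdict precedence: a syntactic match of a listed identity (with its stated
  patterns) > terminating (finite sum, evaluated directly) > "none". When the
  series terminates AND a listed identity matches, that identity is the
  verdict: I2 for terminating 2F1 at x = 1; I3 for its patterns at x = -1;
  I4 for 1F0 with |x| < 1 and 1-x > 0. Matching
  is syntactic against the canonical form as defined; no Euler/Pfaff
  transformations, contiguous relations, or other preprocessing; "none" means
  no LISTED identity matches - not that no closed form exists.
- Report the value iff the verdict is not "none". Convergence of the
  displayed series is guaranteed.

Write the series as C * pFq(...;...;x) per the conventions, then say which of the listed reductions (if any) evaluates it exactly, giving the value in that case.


Reduced: x = -2/5, 2F1, upper = {1/2, 3}, lower = {1}, C = -12. Verdict: none. No listed pattern accepts 2F1(1/2, 3; 1; -2/5).

First insight: t_0 = -12 here, and striking the common factor k + 2/3 reduces the term (prefactor -12).
Ratio: r(k) = (-2/5) * (k+1/2) (k+3) / [(k+1) (k+1)] - rational in k. x = (-2/5); t_0 = -12; negate the roots.


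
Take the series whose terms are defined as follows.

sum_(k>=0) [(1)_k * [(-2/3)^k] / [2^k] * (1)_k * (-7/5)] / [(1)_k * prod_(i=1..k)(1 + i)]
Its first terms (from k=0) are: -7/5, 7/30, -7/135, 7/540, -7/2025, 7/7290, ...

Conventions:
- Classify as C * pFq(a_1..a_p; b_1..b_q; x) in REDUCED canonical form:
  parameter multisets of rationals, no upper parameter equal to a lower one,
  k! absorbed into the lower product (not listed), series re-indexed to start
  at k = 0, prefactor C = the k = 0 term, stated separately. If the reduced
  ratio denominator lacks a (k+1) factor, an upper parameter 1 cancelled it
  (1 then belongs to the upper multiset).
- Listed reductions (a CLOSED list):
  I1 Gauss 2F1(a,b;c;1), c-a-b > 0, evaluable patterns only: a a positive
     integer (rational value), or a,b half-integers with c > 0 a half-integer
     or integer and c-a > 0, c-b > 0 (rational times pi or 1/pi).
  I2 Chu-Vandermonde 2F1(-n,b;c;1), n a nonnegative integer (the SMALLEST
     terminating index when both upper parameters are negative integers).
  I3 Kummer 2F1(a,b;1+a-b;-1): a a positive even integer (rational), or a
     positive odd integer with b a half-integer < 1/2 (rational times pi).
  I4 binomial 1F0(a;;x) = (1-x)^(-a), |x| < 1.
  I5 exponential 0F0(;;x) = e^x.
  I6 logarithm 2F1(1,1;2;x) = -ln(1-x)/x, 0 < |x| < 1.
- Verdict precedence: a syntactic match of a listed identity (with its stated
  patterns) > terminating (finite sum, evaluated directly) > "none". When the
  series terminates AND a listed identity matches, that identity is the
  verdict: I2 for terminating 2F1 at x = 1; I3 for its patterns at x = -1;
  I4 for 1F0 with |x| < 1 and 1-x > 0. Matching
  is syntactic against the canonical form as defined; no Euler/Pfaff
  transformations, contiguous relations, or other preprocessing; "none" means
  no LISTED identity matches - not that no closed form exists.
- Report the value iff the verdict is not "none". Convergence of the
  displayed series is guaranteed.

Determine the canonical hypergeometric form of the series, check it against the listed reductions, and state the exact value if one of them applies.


Structural cue: t_0 being -7/5, the lower running product (C = -7/5, x = -1/3) is a rising factorial.
Consecutive-term ratio: r(k) = (-1/3) * (k+1) (k+1) / [(k+2) (k+1)] - poly over poly, x = (-1/3) from leading terms; C = -7/5 at k = 0.

This is -7/5 * 2F1(1, 1; 2; -1/3) in reduced canonical form. Verdict (x = -1/3): logarithm (I6) applies (the logarithm: parameters (1,1;2), x = -1/3). Value: (-21/5) * ln(4/3).


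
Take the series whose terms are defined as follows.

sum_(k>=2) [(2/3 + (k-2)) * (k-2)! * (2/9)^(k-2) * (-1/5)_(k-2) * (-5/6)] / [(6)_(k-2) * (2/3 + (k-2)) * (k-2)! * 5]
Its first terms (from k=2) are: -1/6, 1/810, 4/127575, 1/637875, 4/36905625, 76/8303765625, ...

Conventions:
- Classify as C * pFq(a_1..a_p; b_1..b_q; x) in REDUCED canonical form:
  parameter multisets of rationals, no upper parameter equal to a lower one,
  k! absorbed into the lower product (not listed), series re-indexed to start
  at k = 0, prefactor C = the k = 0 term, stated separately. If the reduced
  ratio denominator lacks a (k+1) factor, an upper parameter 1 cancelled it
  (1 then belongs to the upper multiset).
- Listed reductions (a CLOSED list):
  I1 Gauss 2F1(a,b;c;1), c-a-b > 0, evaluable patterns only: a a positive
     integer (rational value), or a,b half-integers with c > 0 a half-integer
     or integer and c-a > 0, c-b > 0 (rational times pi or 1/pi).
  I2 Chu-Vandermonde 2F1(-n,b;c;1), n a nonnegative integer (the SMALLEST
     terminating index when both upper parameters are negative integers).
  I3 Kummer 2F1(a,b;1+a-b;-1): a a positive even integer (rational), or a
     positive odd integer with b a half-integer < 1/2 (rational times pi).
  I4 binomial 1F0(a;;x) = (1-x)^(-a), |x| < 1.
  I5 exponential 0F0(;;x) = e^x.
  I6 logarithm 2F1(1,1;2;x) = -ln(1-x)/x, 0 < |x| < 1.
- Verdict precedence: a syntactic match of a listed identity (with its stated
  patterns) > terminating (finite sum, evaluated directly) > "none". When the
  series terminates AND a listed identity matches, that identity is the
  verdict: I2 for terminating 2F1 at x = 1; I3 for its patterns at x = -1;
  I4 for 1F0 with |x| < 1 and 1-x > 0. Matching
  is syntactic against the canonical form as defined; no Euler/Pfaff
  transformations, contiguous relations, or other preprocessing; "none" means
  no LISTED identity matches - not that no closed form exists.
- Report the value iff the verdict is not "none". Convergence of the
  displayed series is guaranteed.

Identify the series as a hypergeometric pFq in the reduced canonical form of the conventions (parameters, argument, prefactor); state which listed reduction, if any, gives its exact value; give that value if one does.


Reduced: x = 2/9, 2F1, upper = {-1/5, 1}, lower = {6}, C = -1/6. Verdict: no listed reduction: x = 2/9 and upper {-1/5, 1} fail every I1-I6 pattern.

The tell: x = (2/9) and the constant factors (C = -1/6, x = 2/9) combine into one prefactor.
Consecutive-term ratio: r(k) = (2/9) * (k-1/5) (k+1) / [(k+6) (k+1)] - rational in k. x = (2/9); t_0 = -1/6; negate the roots.


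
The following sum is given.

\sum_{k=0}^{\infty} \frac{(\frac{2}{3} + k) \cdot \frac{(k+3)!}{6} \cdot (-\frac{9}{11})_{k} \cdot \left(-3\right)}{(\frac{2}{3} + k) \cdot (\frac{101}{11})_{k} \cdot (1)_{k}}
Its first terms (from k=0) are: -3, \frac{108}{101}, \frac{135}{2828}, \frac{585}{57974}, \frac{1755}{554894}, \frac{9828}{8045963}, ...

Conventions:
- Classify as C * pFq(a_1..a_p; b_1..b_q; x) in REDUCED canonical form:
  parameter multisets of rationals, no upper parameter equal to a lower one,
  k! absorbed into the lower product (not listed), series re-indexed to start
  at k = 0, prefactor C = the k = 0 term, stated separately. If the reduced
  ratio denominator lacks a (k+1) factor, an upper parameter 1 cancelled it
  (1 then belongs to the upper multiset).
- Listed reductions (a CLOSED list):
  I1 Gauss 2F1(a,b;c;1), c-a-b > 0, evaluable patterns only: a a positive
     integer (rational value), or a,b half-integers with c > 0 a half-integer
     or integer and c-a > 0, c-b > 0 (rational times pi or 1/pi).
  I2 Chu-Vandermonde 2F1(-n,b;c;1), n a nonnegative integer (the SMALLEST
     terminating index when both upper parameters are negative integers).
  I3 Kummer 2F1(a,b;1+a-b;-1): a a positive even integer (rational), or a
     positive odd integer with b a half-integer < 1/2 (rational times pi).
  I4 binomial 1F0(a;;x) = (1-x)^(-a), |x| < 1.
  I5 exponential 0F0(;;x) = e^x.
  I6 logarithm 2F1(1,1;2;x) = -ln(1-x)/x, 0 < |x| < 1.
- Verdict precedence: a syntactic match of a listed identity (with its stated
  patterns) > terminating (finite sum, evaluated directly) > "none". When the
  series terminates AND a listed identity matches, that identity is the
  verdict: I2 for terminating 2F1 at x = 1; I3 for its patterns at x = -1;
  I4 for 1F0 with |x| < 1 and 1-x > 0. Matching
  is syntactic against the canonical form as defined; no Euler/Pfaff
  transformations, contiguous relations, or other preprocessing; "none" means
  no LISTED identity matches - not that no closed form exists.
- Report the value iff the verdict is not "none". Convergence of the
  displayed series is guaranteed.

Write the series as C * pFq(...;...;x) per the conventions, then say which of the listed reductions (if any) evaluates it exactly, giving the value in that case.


Prefactor -3, argument 1: 2F1 with upper {-\frac{9}{11}, 4} over lower {\frac{101}{11}}. Verdict: Gauss's theorem (I1) matches (x = 1: the Gamma ratio telescopes since c-a-b = 6 > 0 and a = 4 in Z>0). Sum: -\frac{382755}{204974}.

Structural cue: t_0 = -3 here, and (1)_k (C = -3) is k! itself.
Step ratio: r(k) = 1 * (k-\frac{9}{11}) (k+4) / [(k+\frac{101}{11}) (k+1)] - rational in k, leading ratio 1; with t_0 = -3, classification follows.


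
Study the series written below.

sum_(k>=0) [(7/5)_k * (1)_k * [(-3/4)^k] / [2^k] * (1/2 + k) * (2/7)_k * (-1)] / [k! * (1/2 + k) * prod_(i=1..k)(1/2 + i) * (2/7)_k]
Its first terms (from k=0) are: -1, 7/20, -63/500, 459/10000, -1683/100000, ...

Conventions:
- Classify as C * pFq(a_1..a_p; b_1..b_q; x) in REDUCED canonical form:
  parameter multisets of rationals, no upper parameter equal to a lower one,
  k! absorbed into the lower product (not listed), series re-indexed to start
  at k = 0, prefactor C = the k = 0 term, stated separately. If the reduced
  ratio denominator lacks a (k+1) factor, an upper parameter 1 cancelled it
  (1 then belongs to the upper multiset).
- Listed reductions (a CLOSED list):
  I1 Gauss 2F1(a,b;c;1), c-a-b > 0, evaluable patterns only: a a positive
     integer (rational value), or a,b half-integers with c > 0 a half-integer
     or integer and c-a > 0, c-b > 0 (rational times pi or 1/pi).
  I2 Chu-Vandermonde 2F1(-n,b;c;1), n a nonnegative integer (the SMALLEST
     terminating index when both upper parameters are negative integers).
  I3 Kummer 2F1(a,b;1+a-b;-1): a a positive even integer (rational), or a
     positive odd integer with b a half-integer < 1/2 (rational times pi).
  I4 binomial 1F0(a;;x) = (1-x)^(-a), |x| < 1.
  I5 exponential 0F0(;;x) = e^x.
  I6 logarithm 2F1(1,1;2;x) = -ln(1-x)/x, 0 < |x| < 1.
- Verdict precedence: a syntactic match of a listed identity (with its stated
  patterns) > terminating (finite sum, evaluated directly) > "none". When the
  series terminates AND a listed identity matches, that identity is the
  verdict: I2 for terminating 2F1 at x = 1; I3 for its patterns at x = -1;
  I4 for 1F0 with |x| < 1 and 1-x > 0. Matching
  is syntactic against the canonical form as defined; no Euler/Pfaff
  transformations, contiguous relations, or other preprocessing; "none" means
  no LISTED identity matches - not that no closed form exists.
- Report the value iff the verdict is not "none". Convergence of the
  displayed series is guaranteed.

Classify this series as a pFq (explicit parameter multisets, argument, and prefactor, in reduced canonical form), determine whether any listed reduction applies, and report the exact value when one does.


Prefactor -1, argument -3/8: 2F1 with upper {1, 7/5} over lower {3/2}. Verdict: none - this 2F1 at x = -3/8 matches no listed pattern, and upper {1, 7/5} holds no stopper.

The tell: with t_0 = -1, the parameter 2/7 appears in both the upper and lower lists and cancels (alongside the other common factor).
Consecutive-term ratio: r(k) = (-3/8) * (k+1) (k+7/5) / [(k+3/2) (k+1)] - rational in k, leading ratio (-3/8); with t_0 = -1, classification follows.


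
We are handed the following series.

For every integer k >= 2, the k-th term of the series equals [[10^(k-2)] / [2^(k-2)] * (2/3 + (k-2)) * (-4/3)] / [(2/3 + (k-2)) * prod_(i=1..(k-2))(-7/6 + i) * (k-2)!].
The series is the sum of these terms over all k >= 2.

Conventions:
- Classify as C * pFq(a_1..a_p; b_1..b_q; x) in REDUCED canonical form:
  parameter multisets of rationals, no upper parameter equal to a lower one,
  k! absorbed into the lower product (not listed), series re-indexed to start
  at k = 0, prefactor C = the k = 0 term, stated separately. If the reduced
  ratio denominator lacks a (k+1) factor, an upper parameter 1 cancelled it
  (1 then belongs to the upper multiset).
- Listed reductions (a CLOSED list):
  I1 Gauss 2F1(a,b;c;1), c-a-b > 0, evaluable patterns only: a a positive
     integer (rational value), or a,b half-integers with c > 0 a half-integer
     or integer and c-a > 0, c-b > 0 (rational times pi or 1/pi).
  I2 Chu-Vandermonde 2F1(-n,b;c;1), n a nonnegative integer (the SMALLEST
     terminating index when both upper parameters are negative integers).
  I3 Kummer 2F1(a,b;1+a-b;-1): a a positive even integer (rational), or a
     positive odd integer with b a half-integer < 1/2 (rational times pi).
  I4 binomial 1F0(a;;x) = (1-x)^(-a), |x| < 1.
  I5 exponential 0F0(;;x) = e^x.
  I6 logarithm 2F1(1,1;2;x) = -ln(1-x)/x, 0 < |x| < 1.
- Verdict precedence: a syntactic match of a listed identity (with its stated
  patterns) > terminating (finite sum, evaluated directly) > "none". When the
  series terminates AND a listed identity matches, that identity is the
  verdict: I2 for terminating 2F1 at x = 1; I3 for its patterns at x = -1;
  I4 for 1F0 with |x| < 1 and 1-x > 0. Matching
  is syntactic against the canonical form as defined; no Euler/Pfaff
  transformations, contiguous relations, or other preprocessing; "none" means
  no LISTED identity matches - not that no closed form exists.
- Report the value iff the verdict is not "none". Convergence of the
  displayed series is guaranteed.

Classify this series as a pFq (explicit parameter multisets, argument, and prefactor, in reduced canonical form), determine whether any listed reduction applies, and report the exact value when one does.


Reduced: x = 5, 0F1, upper = {-}, lower = {-1/6}, C = -4/3. Verdict: none. A 0F1 with upper {-} fits none of I1-I6 at x = 5; the sum runs forever.

First insight: x = 5 and the two k-th powers (C = -4/3, x = 5) combine into one argument.
Term ratio: r(k) = 5 * 1 / [(k-1/6) (k+1)] ; factor over Q: parameters, x = 5, and C = -4/3.


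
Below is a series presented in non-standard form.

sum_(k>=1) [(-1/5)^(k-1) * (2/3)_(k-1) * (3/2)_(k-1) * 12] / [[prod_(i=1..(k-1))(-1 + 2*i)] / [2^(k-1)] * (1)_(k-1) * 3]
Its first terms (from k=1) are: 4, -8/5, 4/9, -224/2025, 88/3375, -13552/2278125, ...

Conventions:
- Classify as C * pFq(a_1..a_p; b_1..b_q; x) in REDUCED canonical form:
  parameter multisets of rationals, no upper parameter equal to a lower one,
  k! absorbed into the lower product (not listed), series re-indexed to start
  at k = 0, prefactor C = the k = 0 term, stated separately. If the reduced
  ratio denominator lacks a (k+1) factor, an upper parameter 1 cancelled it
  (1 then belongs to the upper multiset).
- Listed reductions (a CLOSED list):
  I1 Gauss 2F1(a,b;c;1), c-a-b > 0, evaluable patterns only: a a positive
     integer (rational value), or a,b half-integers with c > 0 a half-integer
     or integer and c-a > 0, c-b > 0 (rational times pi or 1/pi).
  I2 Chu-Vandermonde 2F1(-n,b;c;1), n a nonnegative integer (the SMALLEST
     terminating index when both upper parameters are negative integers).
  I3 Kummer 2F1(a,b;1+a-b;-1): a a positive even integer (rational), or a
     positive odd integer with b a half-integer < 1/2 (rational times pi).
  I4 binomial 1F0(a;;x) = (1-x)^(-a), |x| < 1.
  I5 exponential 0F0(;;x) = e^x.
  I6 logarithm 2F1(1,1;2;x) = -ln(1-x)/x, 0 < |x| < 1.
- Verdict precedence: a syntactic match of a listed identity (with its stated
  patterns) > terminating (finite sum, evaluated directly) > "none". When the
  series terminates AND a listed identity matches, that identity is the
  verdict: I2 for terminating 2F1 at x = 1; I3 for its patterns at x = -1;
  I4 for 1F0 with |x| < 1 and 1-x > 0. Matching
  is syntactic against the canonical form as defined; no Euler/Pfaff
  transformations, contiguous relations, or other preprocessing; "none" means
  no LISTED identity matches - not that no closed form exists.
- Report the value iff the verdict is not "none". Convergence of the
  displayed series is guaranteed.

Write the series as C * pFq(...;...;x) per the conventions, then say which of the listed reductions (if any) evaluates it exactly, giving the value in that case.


This is 4 * 2F1(2/3, 3/2; 1/2; -1/5) in reduced canonical form. Verdict: none. No listed pattern accepts 2F1(2/3, 3/2; 1/2; -1/5).

The tell: t_0 being 4, the lower odd product (C = 4) is 2^k (1/2)_k.
Step ratio: r(k) = (-1/5) * (k+2/3) (k+3/2) / [(k+1/2) (k+1)] - rational; roots negated = parameters, x = (-1/5), C = 4.


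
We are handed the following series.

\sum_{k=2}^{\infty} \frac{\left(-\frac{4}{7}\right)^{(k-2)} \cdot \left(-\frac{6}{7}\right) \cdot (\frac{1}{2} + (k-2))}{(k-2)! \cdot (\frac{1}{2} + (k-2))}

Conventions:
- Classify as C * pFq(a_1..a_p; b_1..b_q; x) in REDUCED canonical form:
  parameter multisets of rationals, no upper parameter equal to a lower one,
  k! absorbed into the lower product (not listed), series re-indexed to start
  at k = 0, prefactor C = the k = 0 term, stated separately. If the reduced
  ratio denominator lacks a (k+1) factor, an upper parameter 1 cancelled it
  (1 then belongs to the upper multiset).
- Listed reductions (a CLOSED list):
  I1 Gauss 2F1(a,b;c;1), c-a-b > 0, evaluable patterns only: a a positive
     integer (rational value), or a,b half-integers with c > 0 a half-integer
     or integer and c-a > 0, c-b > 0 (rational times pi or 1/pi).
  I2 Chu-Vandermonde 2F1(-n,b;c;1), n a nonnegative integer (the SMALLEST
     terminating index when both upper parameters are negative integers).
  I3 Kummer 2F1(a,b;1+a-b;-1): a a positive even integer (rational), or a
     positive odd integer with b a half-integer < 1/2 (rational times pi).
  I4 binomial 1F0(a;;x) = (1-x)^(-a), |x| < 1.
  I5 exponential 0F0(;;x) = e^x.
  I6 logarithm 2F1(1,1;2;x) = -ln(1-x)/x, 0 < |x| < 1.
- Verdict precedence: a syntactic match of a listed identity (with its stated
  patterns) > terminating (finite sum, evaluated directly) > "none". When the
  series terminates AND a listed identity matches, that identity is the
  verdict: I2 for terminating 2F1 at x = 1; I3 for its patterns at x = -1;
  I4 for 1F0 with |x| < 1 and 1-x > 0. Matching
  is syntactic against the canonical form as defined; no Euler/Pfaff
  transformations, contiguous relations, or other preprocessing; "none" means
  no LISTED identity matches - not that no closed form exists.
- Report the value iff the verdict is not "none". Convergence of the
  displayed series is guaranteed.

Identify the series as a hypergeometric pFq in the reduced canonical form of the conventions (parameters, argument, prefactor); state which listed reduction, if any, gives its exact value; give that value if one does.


The series (x = -\frac{4}{7}) is 0F0: upper {-}, lower {-}, prefactor -\frac{6}{7}. Verdict: the exponential series (I5) fires (the 0F0 exponential series at x = -\frac{4}{7}). Value: \left(-\frac{6}{7}\right) \cdot e^{-\frac{4}{7}}.

Key step: t_0 = -\frac{6}{7} here, and k + 1/2 divides numerator and denominator alike; prefactor -6/7 after cancelling.
Step ratio: r(k) = -\frac{4}{7} * 1 / [(k+1)] - rational in k. x = -\frac{4}{7}; t_0 = -\frac{6}{7}; negate the roots.


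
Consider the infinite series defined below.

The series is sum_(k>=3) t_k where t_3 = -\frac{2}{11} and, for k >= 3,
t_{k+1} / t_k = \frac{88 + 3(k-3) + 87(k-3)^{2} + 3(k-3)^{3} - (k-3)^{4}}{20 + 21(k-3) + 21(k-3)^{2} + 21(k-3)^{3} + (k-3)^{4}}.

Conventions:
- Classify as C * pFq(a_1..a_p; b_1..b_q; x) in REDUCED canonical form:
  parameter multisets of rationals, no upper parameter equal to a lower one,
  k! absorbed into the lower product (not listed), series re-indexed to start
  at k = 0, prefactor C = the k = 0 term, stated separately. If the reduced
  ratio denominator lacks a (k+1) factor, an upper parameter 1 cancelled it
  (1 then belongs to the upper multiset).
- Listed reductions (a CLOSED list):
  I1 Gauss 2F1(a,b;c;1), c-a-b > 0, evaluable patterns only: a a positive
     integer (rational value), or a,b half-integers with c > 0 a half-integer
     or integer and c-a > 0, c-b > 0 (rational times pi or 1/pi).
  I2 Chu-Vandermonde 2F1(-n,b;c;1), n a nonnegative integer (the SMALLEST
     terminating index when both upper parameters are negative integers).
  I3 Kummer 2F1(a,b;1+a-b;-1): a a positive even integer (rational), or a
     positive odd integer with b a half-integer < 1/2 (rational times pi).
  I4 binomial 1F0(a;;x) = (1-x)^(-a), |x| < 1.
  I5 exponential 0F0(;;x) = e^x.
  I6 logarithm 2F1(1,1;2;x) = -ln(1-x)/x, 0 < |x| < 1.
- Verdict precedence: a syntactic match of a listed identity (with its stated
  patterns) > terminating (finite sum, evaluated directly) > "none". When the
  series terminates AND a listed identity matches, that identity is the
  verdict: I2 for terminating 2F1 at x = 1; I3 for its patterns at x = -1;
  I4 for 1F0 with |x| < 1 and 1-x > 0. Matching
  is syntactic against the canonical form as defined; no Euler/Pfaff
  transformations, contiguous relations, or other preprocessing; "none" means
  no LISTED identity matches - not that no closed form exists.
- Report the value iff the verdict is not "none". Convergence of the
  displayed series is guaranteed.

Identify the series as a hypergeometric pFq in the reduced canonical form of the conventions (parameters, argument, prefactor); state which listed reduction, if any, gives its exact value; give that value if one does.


The tell: from the first term -\frac{2}{11}: the ratio is unreduced: k^2 + 1 divides both sides (C = -2/11).
Term ratio: r(k) = -1 * (k-11) (k+8) / [(k+20) (k+1)] - rational in k, leading ratio -1; with t_0 = -\frac{2}{11}, classification follows.

Reduced: x = -1, 2F1, upper = {-11, 8}, lower = {20}, C = -\frac{2}{11}. Verdict (x = -1): the Kummer evaluation I3 applies (x = -1; c = 20 equals 1+a-b for upper {-11, 8}: listed pattern). Hence: -\frac{3876}{385}.


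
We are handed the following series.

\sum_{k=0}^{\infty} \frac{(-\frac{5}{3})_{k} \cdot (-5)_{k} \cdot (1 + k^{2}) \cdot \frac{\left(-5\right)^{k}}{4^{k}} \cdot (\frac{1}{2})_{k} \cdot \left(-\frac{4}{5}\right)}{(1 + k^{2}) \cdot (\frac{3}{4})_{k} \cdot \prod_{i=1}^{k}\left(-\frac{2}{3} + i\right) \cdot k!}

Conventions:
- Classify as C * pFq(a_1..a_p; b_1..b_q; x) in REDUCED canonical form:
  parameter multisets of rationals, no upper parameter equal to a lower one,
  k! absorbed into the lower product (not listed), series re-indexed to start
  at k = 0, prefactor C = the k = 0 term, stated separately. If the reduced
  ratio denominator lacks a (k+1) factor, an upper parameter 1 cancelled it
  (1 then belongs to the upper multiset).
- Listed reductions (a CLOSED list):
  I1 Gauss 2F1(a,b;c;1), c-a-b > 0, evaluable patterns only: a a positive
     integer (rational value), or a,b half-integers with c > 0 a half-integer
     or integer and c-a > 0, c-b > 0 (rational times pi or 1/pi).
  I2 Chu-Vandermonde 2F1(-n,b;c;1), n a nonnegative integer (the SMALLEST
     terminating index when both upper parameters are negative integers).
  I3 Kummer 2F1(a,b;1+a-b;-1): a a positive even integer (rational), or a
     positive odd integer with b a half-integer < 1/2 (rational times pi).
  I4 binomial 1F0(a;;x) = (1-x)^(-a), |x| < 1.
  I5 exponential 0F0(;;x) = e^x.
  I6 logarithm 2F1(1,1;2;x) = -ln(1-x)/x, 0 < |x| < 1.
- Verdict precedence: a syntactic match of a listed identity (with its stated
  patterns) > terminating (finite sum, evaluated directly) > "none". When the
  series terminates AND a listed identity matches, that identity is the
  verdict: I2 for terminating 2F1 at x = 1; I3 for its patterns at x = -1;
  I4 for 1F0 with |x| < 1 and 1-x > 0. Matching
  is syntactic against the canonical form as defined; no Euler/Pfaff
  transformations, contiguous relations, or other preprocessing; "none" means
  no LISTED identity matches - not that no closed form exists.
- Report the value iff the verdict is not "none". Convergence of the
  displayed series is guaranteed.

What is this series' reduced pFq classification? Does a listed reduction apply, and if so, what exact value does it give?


Prefactor -\frac{4}{5}, argument -\frac{5}{4}: 3F2 with upper {-5, -\frac{5}{3}, \frac{1}{2}} over lower {\frac{1}{3}, \frac{3}{4}}. Verdict: terminating - upper -5 stops the sum at k = 5; the 6 terms are added exactly. Value: -\frac{30098881}{5325320}.

Structural cue: t_0 being -\frac{4}{5}, striking the common factor k^2 + 1 reduces the term (C = -4/5).
Term ratio: r(k) = -\frac{5}{4} * (k-5) (k-\frac{5}{3}) (k+\frac{1}{2}) / [(k+\frac{1}{3}) (k+\frac{3}{4}) (k+1)] - rational in k, leading ratio -\frac{5}{4}; with t_0 = -\frac{4}{5}, classification follows.


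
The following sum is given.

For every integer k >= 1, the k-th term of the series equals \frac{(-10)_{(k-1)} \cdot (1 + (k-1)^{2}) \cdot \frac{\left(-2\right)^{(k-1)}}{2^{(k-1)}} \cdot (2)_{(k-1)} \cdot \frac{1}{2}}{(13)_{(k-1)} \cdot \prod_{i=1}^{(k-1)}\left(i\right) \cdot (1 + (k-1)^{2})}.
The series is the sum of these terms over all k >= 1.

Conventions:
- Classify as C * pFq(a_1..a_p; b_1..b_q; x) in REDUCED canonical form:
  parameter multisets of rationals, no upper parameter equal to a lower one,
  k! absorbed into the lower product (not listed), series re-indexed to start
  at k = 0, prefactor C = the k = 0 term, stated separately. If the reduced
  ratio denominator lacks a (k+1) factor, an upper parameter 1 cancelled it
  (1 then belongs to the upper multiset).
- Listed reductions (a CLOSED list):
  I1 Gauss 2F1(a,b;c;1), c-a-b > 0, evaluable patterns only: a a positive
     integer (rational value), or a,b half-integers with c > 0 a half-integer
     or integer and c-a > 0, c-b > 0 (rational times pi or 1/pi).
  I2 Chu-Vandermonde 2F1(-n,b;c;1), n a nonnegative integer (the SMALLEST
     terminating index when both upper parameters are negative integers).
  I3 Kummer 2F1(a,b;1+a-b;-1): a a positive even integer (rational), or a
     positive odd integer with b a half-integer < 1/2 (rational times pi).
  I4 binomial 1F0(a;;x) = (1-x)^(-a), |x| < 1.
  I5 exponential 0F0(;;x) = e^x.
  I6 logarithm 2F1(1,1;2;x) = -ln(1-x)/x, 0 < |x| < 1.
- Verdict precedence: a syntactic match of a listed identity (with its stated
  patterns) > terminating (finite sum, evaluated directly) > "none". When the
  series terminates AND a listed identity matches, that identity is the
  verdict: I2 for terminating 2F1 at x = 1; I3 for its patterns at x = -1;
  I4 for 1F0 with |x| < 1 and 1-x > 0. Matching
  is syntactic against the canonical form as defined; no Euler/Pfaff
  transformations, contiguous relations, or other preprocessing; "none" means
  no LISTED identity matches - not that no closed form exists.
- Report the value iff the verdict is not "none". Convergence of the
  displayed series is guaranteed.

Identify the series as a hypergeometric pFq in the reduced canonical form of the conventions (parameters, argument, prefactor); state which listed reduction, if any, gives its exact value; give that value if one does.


Prefactor \frac{1}{2}, argument -1: 2F1 with upper {-10, 2} over lower {13}. Verdict: the Kummer evaluation I3 fires (x = -1; c = 13 equals 1+a-b for upper {-10, 2}: listed pattern). Exact value: 3.

The tell: t_0 = \frac{1}{2} here, and the product of the first k integers (C = 1/2) is k!.
Ratio: r(k) = -1 * (k-10) (k+2) / [(k+13) (k+1)] - poly over poly, x = -1 from leading terms; C = \frac{1}{2} at k = 0.


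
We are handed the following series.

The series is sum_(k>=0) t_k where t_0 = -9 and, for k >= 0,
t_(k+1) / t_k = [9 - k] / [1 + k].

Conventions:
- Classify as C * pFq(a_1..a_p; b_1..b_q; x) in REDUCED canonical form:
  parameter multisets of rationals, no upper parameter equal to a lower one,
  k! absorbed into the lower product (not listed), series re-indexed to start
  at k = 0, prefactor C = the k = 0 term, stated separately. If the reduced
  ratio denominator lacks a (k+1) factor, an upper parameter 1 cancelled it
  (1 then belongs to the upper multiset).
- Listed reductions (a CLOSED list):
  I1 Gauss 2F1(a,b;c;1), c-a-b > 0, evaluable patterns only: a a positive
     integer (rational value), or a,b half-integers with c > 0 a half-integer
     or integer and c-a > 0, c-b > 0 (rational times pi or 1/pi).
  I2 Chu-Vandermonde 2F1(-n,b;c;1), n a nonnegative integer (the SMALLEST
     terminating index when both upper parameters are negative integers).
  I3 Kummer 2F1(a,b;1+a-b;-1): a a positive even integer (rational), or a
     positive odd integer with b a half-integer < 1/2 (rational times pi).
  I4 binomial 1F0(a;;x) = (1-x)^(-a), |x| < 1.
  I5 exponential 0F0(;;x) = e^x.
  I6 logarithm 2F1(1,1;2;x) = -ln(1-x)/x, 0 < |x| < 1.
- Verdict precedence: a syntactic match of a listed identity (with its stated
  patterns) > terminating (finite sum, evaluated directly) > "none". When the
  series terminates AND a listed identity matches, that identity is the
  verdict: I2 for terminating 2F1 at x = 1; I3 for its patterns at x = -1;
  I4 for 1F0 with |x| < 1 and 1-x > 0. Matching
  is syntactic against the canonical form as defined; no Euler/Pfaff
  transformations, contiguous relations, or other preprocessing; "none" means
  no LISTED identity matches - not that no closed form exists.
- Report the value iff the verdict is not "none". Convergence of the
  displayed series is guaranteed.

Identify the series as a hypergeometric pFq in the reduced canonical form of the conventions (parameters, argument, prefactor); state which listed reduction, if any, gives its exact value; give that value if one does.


With C = -9: the canonical form is 1F0(-9; -; -1). Verdict: terminating (-9 upstairs). 10 nonzero terms in all; added directly. Hence: -4608.

Key step: t_0 = -9 here, and factor the ratio over Q (C = -9): negated roots = parameters.
Ratio: r(k) = (-1) * (k-9) / [(k+1)] - rational; roots negated = parameters, x = (-1), C = -9.


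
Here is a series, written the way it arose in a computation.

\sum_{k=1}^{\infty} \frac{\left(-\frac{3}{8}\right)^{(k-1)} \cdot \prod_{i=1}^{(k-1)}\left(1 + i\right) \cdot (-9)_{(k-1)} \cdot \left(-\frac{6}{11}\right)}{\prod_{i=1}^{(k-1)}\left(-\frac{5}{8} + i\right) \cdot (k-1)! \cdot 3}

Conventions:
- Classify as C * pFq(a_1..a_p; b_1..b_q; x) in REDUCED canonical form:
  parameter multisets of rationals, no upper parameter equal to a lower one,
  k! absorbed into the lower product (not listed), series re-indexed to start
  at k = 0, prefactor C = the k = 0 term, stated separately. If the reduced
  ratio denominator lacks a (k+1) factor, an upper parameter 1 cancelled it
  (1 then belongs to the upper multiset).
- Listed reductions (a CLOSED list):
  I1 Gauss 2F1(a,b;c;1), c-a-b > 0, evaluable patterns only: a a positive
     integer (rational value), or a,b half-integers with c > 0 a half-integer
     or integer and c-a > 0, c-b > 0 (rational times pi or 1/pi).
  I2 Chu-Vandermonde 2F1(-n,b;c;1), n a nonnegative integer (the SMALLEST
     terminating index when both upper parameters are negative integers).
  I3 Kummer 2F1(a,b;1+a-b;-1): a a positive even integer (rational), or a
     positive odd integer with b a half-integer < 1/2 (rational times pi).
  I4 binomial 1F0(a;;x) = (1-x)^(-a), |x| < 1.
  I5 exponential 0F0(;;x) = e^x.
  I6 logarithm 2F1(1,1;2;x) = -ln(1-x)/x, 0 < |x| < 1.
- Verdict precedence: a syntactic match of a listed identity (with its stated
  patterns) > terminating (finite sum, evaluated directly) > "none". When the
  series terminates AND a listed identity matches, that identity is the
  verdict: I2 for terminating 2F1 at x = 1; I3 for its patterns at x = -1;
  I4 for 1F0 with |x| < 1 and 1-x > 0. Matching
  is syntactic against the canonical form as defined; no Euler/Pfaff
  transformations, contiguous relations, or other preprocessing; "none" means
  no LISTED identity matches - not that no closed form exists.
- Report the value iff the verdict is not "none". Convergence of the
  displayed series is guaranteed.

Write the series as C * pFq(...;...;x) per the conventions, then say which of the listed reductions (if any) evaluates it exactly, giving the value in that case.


With C = -\frac{2}{11}: the canonical form is 2F1(-9, 2; \frac{3}{8}; -\frac{3}{8}). Verdict: terminating. With -9 upstairs the series is a 10-term polynomial sum; evaluated term by term. Sum: -\frac{738314690}{14045009}.

First insight: from the first term -\frac{2}{11}: the lower running product (C = -2/11, x = -3/8) is a rising factorial.
Consecutive-term ratio: r(k) = -\frac{3}{8} * (k-9) (k+2) / [(k+\frac{3}{8}) (k+1)] - poly over poly, x = -\frac{3}{8} from leading terms; C = -\frac{2}{11} at k = 0.
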